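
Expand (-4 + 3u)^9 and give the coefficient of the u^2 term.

-5308416

The general term is C(9,j)·(-4)^j·(3u)^(9-j); the u^2 term has j = 7.
C(9,7) = 36.
Coefficient = C(9,7) · (-4)^7 · 3^2 = 36 · (-16384) · 9 = -5308416.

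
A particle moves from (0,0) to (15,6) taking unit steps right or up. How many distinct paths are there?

54264

Each path is a sequence of 21 steps with 15 rights: C(21,15) = 54264.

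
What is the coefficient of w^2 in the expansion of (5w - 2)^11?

-704000

The general term is C(11,j)·(5w)^j·(-2)^(11-j); the w^2 term has j = 2.
C(11,2) = 55.
Coefficient = C(11,2) · 5^2 · (-2)^9 = 55 · 25 · (-512) = -704000.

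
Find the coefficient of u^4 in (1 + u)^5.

The general term is C(5,j)·(1)^j·(u)^(5-j); the u^4 term has j = 1.
C(5,1) = 5.
Coefficient = C(5,1) = 5.

5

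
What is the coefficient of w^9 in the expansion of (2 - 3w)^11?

The general term is C(11,j)·(2)^j·(-3w)^(11-j); the w^9 term has j = 2.
C(11,2) = 55.
Coefficient = C(11,2) · 2^2 · (-3)^9 = 55 · 4 · (-19683) = -4330260.

-4330260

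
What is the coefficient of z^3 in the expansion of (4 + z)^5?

The general term is C(5,j)·(4)^j·(z)^(5-j); the z^3 term has j = 2.
C(5,2) = 10.
Coefficient = C(5,2) · 4^2 = 10 · 16 = 160.

160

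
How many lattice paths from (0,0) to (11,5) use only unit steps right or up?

Each path is a sequence of 16 steps with 11 rights: C(16,11) = 4368.

4368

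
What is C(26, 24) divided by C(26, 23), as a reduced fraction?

1/8

C(n,k+1)/C(n,k) = (n−k)/(k+1) = (26−23)/(23+1) = 3/24 = 1/8.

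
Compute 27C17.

8436285

C(27,17) = C(27,10) by symmetry.
C(27,10) = (27·26·25·24·23·22·21·20·19·18) / 10! = 30613591008000 / 3628800 = 8436285.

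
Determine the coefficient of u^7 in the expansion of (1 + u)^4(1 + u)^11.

(1 + u)^4(1 + u)^11 = (1 + u)^15, so the coefficient of u^7 is C(15,7)·1^7 = 6435·1 = 6435.

6435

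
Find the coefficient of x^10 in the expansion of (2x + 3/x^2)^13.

General term: C(13,j)·(2x)^j·(3/x^2)^(13-j), with x-exponent 1j − 2(13−j) = 3j − 26.
Set 3j − 26 = 10: j = 12.
C(13,12) = 13; 2^12 = 4096; 3^1 = 3.
Coefficient = 13 · 4096 · 3 = 159744.

159744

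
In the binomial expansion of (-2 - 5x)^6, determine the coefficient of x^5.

The general term is C(6,j)·(-2)^j·(-5x)^(6-j); the x^5 term has j = 1.
C(6,1) = 6.
Coefficient = C(6,1) · (-2)^1 · (-5)^5 = 6 · (-2) · (-3125) = 37500.

37500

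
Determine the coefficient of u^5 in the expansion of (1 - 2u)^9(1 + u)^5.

679

Coefficient of u^5 = Σ_{j} C(9,j)·(-2)^j·C(5,5-j)·1^(5-j) for j from 0 to 5.
= 1 + (-90) + 1440 + (-6720) + 10080 + (-4032) = 679.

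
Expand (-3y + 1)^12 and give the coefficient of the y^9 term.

-4330260

The general term is C(12,j)·(-3y)^j·(1)^(12-j); the y^9 term has j = 9.
C(12,9) = 220.
Coefficient = C(12,9) · (-3)^9 = 220 · (-19683) = -4330260.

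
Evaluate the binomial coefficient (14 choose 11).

364

C(14,11) = C(14,3) by symmetry.
C(14,3) = (14·13·12) / 3! = 2184 / 6 = 364.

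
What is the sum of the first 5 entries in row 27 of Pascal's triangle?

1 + 27 + 351 + 2925 + 17550 = 20854.

20854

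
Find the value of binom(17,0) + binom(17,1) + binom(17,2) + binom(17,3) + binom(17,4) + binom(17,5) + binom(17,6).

21778

1 + 17 + 136 + 680 + 2380 + 6188 + 12376 = 21778.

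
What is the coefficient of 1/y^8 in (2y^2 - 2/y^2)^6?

General term: C(6,j)·(2y^2)^j·(-2/y^2)^(6-j), with y-exponent 2j − 2(6−j) = 4j − 12.
Set 4j − 12 = -8: j = 1.
C(6,1) = 6; 2^1 = 2; (-2)^5 = -32.
Coefficient = 6 · 2 · (-32) = -384.

-384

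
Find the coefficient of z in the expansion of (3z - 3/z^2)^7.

45927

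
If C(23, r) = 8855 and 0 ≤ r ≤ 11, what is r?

4

C(23,r) increases on 0 ≤ r ≤ 11. C(23,3) = 1771 and C(23,4) = 8855, so r = 4.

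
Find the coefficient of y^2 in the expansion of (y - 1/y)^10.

210

General term: C(10,j)·(y)^j·(-1/y)^(10-j), with y-exponent 1j − 1(10−j) = 2j − 10.
Set 2j − 10 = 2: j = 6.
C(10,6) = 210; 1^6 = 1; (-1)^4 = 1.
Coefficient = 210 · 1 · 1 = 210.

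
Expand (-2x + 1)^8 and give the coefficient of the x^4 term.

1120

The general term is C(8,j)·(-2x)^j·(1)^(8-j); the x^4 term has j = 4.
C(8,4) = 70.
Coefficient = C(8,4) · (-2)^4 = 70 · 16 = 1120.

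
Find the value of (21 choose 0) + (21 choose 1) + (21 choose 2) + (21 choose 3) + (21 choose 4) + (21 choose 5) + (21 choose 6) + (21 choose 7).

198440

1 + 21 + 210 + 1330 + 5985 + 20349 + 54264 + 116280 = 198440.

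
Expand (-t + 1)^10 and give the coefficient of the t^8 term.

45

The general term is C(10,j)·(-t)^j·(1)^(10-j); the t^8 term has j = 8.
C(10,8) = 45.
Coefficient = C(10,8) = 45.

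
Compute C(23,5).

33649

C(23,5) = (23·22·21·20·19) / 5! = 4037880 / 120 = 33649.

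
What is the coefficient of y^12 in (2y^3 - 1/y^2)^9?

-5376

General term: C(9,j)·(2y^3)^j·(-1/y^2)^(9-j), with y-exponent 3j − 2(9−j) = 5j − 18.
Set 5j − 18 = 12: j = 6.
C(9,6) = 84; 2^6 = 64; (-1)^3 = -1.
Coefficient = 84 · 64 · (-1) = -5376.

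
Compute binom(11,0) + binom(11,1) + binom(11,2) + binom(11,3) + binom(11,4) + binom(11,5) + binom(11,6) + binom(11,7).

1816

1 + 11 + 55 + 165 + 330 + 462 + 462 + 330 = 1816.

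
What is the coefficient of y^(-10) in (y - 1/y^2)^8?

28

General term: C(8,j)·(y)^j·(-1/y^2)^(8-j), with y-exponent 1j − 2(8−j) = 3j − 16.
Set 3j − 16 = -10: j = 2.
C(8,2) = 28; 1^2 = 1; (-1)^6 = 1.
Coefficient = 28 · 1 · 1 = 28.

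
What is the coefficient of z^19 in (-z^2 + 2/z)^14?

-2912

General term: C(14,j)·(-z^2)^j·(2/z)^(14-j), with z-exponent 2j − 1(14−j) = 3j − 14.
Set 3j − 14 = 19: j = 11.
C(14,11) = 364; (-1)^11 = -1; 2^3 = 8.
Coefficient = 364 · (-1) · 8 = -2912.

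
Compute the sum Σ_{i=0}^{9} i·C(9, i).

2304

Since i·C(9,i) = 9·C(8,i−1), the sum is 9·2^8 = 9·256 = 2304.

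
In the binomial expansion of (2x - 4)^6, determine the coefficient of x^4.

The general term is C(6,j)·(2x)^j·(-4)^(6-j); the x^4 term has j = 4.
C(6,4) = 15.
Coefficient = C(6,4) · 2^4 · (-4)^2 = 15 · 16 · 16 = 3840.

3840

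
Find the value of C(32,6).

C(32,6) = (32·31·30·29·28·27) / 6! = 652458240 / 720 = 906192.

906192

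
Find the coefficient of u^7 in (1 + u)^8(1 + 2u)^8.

Coefficient of u^7 = Σ_{j} C(8,j)·1^j·C(8,7-j)·2^(7-j) for j from 0 to 7.
= 1024 + 14336 + 50176 + 62720 + 31360 + 6272 + 448 + 8 = 166344.

166344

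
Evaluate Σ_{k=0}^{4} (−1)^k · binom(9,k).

The partial alternating sum Σ_{k=0}^{4} (−1)^k C(9,k) = (−1)^4 C(8,4) = 70.

70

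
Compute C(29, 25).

23751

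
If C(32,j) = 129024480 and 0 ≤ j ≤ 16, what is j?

11

C(32,j) increases on 0 ≤ j ≤ 16. C(32,10) = 64512240 and C(32,11) = 129024480, so j = 11.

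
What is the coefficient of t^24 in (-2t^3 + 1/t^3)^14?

-745472

General term: C(14,j)·(-2t^3)^j·(1/t^3)^(14-j), with t-exponent 3j − 3(14−j) = 6j − 42.
Set 6j − 42 = 24: j = 11.
C(14,11) = 364; (-2)^11 = -2048; 1^3 = 1.
Coefficient = 364 · (-2048) · 1 = -745472.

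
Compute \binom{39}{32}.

15380937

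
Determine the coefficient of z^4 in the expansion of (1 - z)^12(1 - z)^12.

10626

(1 - z)^12(1 - z)^12 = (1 - z)^24, so the coefficient of z^4 is C(24,4)·(-1)^4 = 10626·1 = 10626.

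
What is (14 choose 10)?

1001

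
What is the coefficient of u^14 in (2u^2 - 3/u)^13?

General term: C(13,j)·(2u^2)^j·(-3/u)^(13-j), with u-exponent 2j − 1(13−j) = 3j − 13.
Set 3j − 13 = 14: j = 9.
C(13,9) = 715; 2^9 = 512; (-3)^4 = 81.
Coefficient = 715 · 512 · 81 = 29652480.

29652480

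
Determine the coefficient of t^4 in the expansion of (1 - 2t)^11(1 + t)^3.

1958

Coefficient of t^4 = Σ_{j} C(11,j)·(-2)^j·C(3,4-j)·1^(4-j) for j from 1 to 4.
= (-22) + 660 + (-3960) + 5280 = 1958.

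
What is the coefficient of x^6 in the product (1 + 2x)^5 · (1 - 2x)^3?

Coefficient of x^6 = Σ_{j} C(5,j)·2^j·C(3,6-j)·(-2)^(6-j) for j from 3 to 5.
= (-640) + 960 + (-192) = 128.

128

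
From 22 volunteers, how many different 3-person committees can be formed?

This is C(22,3) = 1540.

1540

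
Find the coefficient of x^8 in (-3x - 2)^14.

The general term is C(14,j)·(-3x)^j·(-2)^(14-j); the x^8 term has j = 8.
C(14,8) = 3003.
Coefficient = C(14,8) · (-3)^8 · (-2)^6 = 3003 · 6561 · 64 = 1260971712.

1260971712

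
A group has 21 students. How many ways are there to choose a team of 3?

1330

This is C(21,3) = 1330.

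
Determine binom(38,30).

C(38,30) = C(38,8) by symmetry.
C(38,8) = (38·37·36·35·34·33·32·31) / 8! = 1971788797440 / 40320 = 48903492.

48903492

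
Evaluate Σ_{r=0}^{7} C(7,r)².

By Vandermonde's identity, Σ C(7,r)² = C(14,7) = 3432.

3432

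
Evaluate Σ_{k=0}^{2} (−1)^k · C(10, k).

The partial alternating sum Σ_{k=0}^{2} (−1)^k C(10,k) = (−1)^2 C(9,2) = 36.

36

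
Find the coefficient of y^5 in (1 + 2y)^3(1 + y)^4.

Coefficient of y^5 = Σ_{j} C(3,j)·2^j·C(4,5-j)·1^(5-j) for j from 1 to 3.
= 6 + 48 + 48 = 102.

102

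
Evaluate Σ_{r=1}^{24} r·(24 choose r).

Since r·C(24,r) = 24·C(23,r−1), the sum is 24·2^23 = 24·8388608 = 201326592.

201326592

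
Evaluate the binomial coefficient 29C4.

23751

C(29,4) = (29·28·27·26) / 4! = 570024 / 24 = 23751.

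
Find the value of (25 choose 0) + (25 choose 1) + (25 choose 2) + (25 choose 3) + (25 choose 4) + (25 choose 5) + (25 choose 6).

245506

1 + 25 + 300 + 2300 + 12650 + 53130 + 177100 = 245506.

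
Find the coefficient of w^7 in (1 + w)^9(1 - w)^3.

36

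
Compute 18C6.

C(18,6) = (18·17·16·15·14·13) / 6! = 13366080 / 720 = 18564.

18564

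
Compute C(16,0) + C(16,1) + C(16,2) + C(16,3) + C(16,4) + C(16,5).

1 + 16 + 120 + 560 + 1820 + 4368 = 6885.

6885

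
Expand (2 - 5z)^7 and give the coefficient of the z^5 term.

-262500

The general term is C(7,j)·(2)^j·(-5z)^(7-j); the z^5 term has j = 2.
C(7,2) = 21.
Coefficient = C(7,2) · 2^2 · (-5)^5 = 21 · 4 · (-3125) = -262500.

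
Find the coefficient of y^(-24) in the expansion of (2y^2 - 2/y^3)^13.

General term: C(13,j)·(2y^2)^j·(-2/y^3)^(13-j), with y-exponent 2j − 3(13−j) = 5j − 39.
Set 5j − 39 = -24: j = 3.
C(13,3) = 286; 2^3 = 8; (-2)^10 = 1024.
Coefficient = 286 · 8 · 1024 = 2342912.

2342912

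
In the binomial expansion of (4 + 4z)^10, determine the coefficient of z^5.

The general term is C(10,j)·(4)^j·(4z)^(10-j); the z^5 term has j = 5.
C(10,5) = 252.
Coefficient = C(10,5) · 4^5 · 4^5 = 252 · 1024 · 1024 = 264241152.

264241152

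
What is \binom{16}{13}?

560

C(16,13) = C(16,3) by symmetry.
C(16,3) = (16·15·14) / 3! = 3360 / 6 = 560.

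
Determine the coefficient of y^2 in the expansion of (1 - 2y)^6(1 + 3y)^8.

24

Coefficient of y^2 = Σ_{j} C(6,j)·(-2)^j·C(8,2-j)·3^(2-j) for j from 0 to 2.
= 252 + (-288) + 60 = 24.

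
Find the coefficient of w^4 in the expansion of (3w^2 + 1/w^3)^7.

5103

General term: C(7,j)·(3w^2)^j·(1/w^3)^(7-j), with w-exponent 2j − 3(7−j) = 5j − 21.
Set 5j − 21 = 4: j = 5.
C(7,5) = 21; 3^5 = 243; 1^2 = 1.
Coefficient = 21 · 243 · 1 = 5103.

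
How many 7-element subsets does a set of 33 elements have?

4272048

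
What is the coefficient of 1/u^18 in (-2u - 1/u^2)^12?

General term: C(12,j)·(-2u)^j·(-1/u^2)^(12-j), with u-exponent 1j − 2(12−j) = 3j − 24.
Set 3j − 24 = -18: j = 2.
C(12,2) = 66; (-2)^2 = 4; (-1)^10 = 1.
Coefficient = 66 · 4 · 1 = 264.

264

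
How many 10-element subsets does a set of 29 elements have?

20030010

C(29,10) = (29·28·27·26·25·24·23·22·21·20) / 10! = 72684900288000 / 3628800 = 20030010.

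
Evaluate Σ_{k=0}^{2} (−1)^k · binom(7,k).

15

The partial alternating sum Σ_{k=0}^{2} (−1)^k C(7,k) = (−1)^2 C(6,2) = 15.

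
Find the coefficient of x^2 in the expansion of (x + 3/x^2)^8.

General term: C(8,j)·(x)^j·(3/x^2)^(8-j), with x-exponent 1j − 2(8−j) = 3j − 16.
Set 3j − 16 = 2: j = 6.
C(8,6) = 28; 1^6 = 1; 3^2 = 9.
Coefficient = 28 · 1 · 9 = 252.

252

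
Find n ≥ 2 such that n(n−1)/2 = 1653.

n(n−1)/2 = 1653 ⇒ n(n−1) = 3306. Since 58·57 = 3306, n = 58.

58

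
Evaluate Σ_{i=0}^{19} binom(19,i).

The entries of row 19 sum to 2^19 = 524288.

524288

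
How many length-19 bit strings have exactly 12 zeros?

Choose the 12 positions: C(19,12) = 50388.

50388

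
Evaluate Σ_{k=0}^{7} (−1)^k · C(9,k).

The partial alternating sum Σ_{k=0}^{7} (−1)^k C(9,k) = (−1)^7 C(8,7) = -8.

-8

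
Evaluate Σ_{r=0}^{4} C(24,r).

1 + 24 + 276 + 2024 + 10626 = 12951.

12951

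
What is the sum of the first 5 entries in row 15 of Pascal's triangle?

1 + 15 + 105 + 455 + 1365 = 1941.

1941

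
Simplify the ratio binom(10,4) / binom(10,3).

7/4

C(n,k+1)/C(n,k) = (n−k)/(k+1) = (10−3)/(3+1) = 7/4.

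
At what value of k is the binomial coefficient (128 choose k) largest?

64

C(128,k) is maximized at k = 128/2 = 64.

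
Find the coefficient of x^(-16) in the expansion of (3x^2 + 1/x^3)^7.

21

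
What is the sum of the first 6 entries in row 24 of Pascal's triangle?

55455

1 + 24 + 276 + 2024 + 10626 + 42504 = 55455.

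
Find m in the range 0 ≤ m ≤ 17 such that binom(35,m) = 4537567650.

C(35,m) increases on 0 ≤ m ≤ 17. C(35,16) = 4059928950 and C(35,17) = 4537567650, so m = 17.

17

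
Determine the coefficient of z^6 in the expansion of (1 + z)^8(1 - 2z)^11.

Coefficient of z^6 = Σ_{j} C(8,j)·1^j·C(11,6-j)·(-2)^(6-j) for j from 0 to 6.
= 29568 + (-118272) + 147840 + (-73920) + 15400 + (-1232) + 28 = -588.

-588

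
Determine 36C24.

1251677700

C(36,24) = C(36,12) by symmetry.
C(36,12) = (36·35·34·33·32·31·30·29·28·27·26·25) / 12! = 599555620984320000 / 479001600 = 1251677700.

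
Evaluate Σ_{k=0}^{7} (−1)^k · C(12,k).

-330

The partial alternating sum Σ_{k=0}^{7} (−1)^k C(12,k) = (−1)^7 C(11,7) = -330.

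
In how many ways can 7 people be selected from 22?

This is C(22,7) = 170544.

170544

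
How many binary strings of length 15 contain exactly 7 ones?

6435

Choose the 7 positions: C(15,7) = 6435.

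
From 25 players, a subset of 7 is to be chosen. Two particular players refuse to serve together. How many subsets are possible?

447051

All 7-subsets: C(25,7) = 480700. Those containing both fixed elements: C(23,5) = 33649.
480700 − 33649 = 447051.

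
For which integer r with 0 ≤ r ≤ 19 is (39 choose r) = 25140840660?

15

C(39,r) increases on 0 ≤ r ≤ 19. C(39,14) = 15084504396 and C(39,15) = 25140840660, so r = 15.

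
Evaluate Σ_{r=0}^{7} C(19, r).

1 + 19 + 171 + 969 + 3876 + 11628 + 27132 + 50388 = 94184.

94184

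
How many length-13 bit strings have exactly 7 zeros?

1716

Choose the 7 positions: C(13,7) = 1716.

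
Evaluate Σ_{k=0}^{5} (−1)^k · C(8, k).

The partial alternating sum Σ_{k=0}^{5} (−1)^k C(8,k) = (−1)^5 C(7,5) = -21.

-21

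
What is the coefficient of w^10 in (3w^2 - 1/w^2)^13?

General term: C(13,j)·(3w^2)^j·(-1/w^2)^(13-j), with w-exponent 2j − 2(13−j) = 4j − 26.
Set 4j − 26 = 10: j = 9.
C(13,9) = 715; 3^9 = 19683; (-1)^4 = 1.
Coefficient = 715 · 19683 · 1 = 14073345.

14073345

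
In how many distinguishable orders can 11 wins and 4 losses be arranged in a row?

Choose positions for the wins: C(15,11) = 1365.

1365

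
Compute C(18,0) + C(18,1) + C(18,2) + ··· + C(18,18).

The entries of row 18 sum to 2^18 = 262144.

262144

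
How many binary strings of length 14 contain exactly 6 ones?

Choose the 6 positions: C(14,6) = 3003.

3003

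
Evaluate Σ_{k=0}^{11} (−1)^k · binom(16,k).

-1365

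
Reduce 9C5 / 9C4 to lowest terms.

C(n,k+1)/C(n,k) = (n−k)/(k+1) = (9−4)/(4+1) = 5/5 = 1.

1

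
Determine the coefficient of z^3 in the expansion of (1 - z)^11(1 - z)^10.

-1330

Coefficient of z^3 = Σ_{j} C(11,j)·(-1)^j·C(10,3-j)·(-1)^(3-j) for j from 0 to 3.
= (-120) + (-495) + (-550) + (-165) = -1330.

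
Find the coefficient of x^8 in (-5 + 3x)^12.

The general term is C(12,j)·(-5)^j·(3x)^(12-j); the x^8 term has j = 4.
C(12,4) = 495.
Coefficient = C(12,4) · (-5)^4 · 3^8 = 495 · 625 · 6561 = 2029809375.

2029809375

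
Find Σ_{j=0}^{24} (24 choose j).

16777216

Setting x = 1 in (1+x)^24 gives Σ C(24,j) = 2^24 = 16777216.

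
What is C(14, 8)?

C(14,8) = C(14,6) by symmetry.
C(14,6) = (14·13·12·11·10·9) / 6! = 2162160 / 720 = 3003.

3003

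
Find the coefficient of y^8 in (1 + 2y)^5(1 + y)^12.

155375

Coefficient of y^8 = Σ_{j} C(5,j)·2^j·C(12,8-j)·1^(8-j) for j from 0 to 5.
= 495 + 7920 + 36960 + 63360 + 39600 + 7040 = 155375.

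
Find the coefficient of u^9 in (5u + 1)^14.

3910156250

The general term is C(14,j)·(5u)^j·(1)^(14-j); the u^9 term has j = 9.
C(14,9) = 2002.
Coefficient = C(14,9) · 5^9 = 2002 · 1953125 = 3910156250.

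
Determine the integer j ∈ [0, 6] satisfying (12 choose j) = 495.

C(12,j) increases on 0 ≤ j ≤ 6. C(12,3) = 220 and C(12,4) = 495, so j = 4.

4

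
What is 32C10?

64512240

C(32,10) = (32·31·30·29·28·27·26·25·24·23) / 10! = 234102016512000 / 3628800 = 64512240.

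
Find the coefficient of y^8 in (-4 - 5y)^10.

The general term is C(10,j)·(-4)^j·(-5y)^(10-j); the y^8 term has j = 2.
C(10,2) = 45.
Coefficient = C(10,2) · (-4)^2 · (-5)^8 = 45 · 16 · 390625 = 281250000.

281250000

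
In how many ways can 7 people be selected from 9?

This is C(9,7) = 36.

36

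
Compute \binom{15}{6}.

5005

C(15,6) = (15·14·13·12·11·10) / 6! = 3603600 / 720 = 5005.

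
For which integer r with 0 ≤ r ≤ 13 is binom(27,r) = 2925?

C(27,r) increases on 0 ≤ r ≤ 13. C(27,2) = 351 and C(27,3) = 2925, so r = 3.

3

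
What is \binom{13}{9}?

715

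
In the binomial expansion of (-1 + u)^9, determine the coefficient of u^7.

36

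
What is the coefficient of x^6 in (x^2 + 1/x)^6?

General term: C(6,j)·(x^2)^j·(1/x)^(6-j), with x-exponent 2j − 1(6−j) = 3j − 6.
Set 3j − 6 = 6: j = 4.
C(6,4) = 15; 1^4 = 1; 1^2 = 1.
Coefficient = 15 · 1 · 1 = 15.

15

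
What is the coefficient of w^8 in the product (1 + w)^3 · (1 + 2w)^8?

10496

Coefficient of w^8 = Σ_{j} C(3,j)·1^j·C(8,8-j)·2^(8-j) for j from 0 to 3.
= 256 + 3072 + 5376 + 1792 = 10496.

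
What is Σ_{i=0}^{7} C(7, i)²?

3432

Σ C(7,i)² is the coefficient of x^7 in (1+x)^7(1+x)^7 = (1+x)^14, i.e. C(14,7) = 3432.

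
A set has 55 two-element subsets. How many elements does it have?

n(n−1)/2 = 55 ⇒ n(n−1) = 110. Since 11·10 = 110, n = 11.

11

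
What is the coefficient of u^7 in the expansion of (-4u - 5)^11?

The general term is C(11,j)·(-4u)^j·(-5)^(11-j); the u^7 term has j = 7.
C(11,7) = 330.
Coefficient = C(11,7) · (-4)^7 · (-5)^4 = 330 · (-16384) · 625 = -3379200000.

-3379200000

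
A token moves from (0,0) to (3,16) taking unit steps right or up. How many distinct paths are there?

969

Each path is a sequence of 19 steps with 3 rights: C(19,3) = 969.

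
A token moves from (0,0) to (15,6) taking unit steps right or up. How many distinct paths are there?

Each path is a sequence of 21 steps with 15 rights: C(21,15) = 54264.

54264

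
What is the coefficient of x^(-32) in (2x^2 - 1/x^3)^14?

General term: C(14,j)·(2x^2)^j·(-1/x^3)^(14-j), with x-exponent 2j − 3(14−j) = 5j − 42.
Set 5j − 42 = -32: j = 2.
C(14,2) = 91; 2^2 = 4; (-1)^12 = 1.
Coefficient = 91 · 4 · 1 = 364.

364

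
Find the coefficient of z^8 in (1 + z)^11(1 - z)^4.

99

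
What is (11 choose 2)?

C(11,2) = (11·10) / 2! = 110 / 2 = 55.

55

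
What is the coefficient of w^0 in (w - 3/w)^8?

General term: C(8,j)·(w)^j·(-3/w)^(8-j), with w-exponent 1j − 1(8−j) = 2j − 8.
Set 2j − 8 = 0: j = 4.
C(8,4) = 70; 1^4 = 1; (-3)^4 = 81.
Coefficient = 70 · 1 · 81 = 5670.

5670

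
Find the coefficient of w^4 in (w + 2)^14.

The general term is C(14,j)·(w)^j·(2)^(14-j); the w^4 term has j = 4.
C(14,4) = 1001.
Coefficient = C(14,4) · 2^10 = 1001 · 1024 = 1025024.

1025024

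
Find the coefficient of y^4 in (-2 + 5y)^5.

The general term is C(5,j)·(-2)^j·(5y)^(5-j); the y^4 term has j = 1.
C(5,1) = 5.
Coefficient = C(5,1) · (-2)^1 · 5^4 = 5 · (-2) · 625 = -6250.

-6250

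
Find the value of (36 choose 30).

C(36,30) = C(36,6) by symmetry.
C(36,6) = (36·35·34·33·32·31) / 6! = 1402410240 / 720 = 1947792.

1947792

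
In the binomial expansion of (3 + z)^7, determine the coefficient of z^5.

189

The general term is C(7,j)·(3)^j·(z)^(7-j); the z^5 term has j = 2.
C(7,2) = 21.
Coefficient = C(7,2) · 3^2 = 21 · 9 = 189.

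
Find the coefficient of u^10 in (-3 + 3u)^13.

The general term is C(13,j)·(-3)^j·(3u)^(13-j); the u^10 term has j = 3.
C(13,3) = 286.
Coefficient = C(13,3) · (-3)^3 · 3^10 = 286 · (-27) · 59049 = -455976378.

-455976378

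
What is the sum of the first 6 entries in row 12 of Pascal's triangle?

1586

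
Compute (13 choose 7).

1716

C(13,7) = C(13,6) by symmetry.
C(13,6) = (13·12·11·10·9·8) / 6! = 1235520 / 720 = 1716.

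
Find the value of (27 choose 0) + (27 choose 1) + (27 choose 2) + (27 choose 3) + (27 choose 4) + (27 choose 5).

1 + 27 + 351 + 2925 + 17550 + 80730 = 101584.

101584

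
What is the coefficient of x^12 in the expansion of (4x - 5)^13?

-1090519040

The general term is C(13,j)·(4x)^j·(-5)^(13-j); the x^12 term has j = 12.
C(13,12) = 13.
Coefficient = C(13,12) · 4^12 · (-5)^1 = 13 · 16777216 · (-5) = -1090519040.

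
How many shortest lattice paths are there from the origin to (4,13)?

Each path is a sequence of 17 steps with 4 rights: C(17,4) = 2380.

2380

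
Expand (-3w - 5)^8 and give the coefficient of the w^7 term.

87480

The general term is C(8,j)·(-3w)^j·(-5)^(8-j); the w^7 term has j = 7.
C(8,7) = 8.
Coefficient = C(8,7) · (-3)^7 · (-5)^1 = 8 · (-2187) · (-5) = 87480.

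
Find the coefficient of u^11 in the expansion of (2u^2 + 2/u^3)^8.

2048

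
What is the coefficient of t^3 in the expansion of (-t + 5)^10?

The general term is C(10,j)·(-t)^j·(5)^(10-j); the t^3 term has j = 3.
C(10,3) = 120.
Coefficient = C(10,3) · (-1)^3 · 5^7 = 120 · (-1) · 78125 = -9375000.

-9375000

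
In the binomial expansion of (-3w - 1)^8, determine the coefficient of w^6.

20412

The general term is C(8,j)·(-3w)^j·(-1)^(8-j); the w^6 term has j = 6.
C(8,6) = 28.
Coefficient = C(8,6) · (-3)^6 = 28 · 729 = 20412.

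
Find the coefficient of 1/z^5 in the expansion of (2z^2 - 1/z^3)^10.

-8064

General term: C(10,j)·(2z^2)^j·(-1/z^3)^(10-j), with z-exponent 2j − 3(10−j) = 5j − 30.
Set 5j − 30 = -5: j = 5.
C(10,5) = 252; 2^5 = 32; (-1)^5 = -1.
Coefficient = 252 · 32 · (-1) = -8064.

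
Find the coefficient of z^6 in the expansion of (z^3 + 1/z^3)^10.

General term: C(10,j)·(z^3)^j·(1/z^3)^(10-j), with z-exponent 3j − 3(10−j) = 6j − 30.
Set 6j − 30 = 6: j = 6.
C(10,6) = 210; 1^6 = 1; 1^4 = 1.
Coefficient = 210 · 1 · 1 = 210.

210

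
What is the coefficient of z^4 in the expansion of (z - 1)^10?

The general term is C(10,j)·(z)^j·(-1)^(10-j); the z^4 term has j = 4.
C(10,4) = 210.
Coefficient = C(10,4) = 210.

210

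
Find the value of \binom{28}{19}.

6906900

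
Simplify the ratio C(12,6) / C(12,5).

7/6

C(n,k+1)/C(n,k) = (n−k)/(k+1) = (12−5)/(5+1) = 7/6.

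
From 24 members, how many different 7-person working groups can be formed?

This is C(24,7) = 346104.

346104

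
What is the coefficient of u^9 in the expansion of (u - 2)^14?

-64064

The general term is C(14,j)·(u)^j·(-2)^(14-j); the u^9 term has j = 9.
C(14,9) = 2002.
Coefficient = C(14,9) · (-2)^5 = 2002 · (-32) = -64064.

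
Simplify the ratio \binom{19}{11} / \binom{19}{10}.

C(n,k+1)/C(n,k) = (n−k)/(k+1) = (19−10)/(10+1) = 9/11.

9/11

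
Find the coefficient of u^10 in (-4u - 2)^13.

-2399141888

The general term is C(13,j)·(-4u)^j·(-2)^(13-j); the u^10 term has j = 10.
C(13,10) = 286.
Coefficient = C(13,10) · (-4)^10 · (-2)^3 = 286 · 1048576 · (-8) = -2399141888.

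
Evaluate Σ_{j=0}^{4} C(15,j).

1941

1 + 15 + 105 + 455 + 1365 = 1941.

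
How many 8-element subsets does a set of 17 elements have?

24310

C(17,8) = (17·16·15·14·13·12·11·10) / 8! = 980179200 / 40320 = 24310.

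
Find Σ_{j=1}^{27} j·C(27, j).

1811939328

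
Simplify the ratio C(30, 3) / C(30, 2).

28/3

C(n,k+1)/C(n,k) = (n−k)/(k+1) = (30−2)/(2+1) = 28/3.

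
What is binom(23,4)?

8855

C(23,4) = (23·22·21·20) / 4! = 212520 / 24 = 8855.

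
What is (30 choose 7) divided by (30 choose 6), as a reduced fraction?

24/7

C(n,k+1)/C(n,k) = (n−k)/(k+1) = (30−6)/(6+1) = 24/7.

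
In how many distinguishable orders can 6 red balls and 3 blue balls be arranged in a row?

Choose positions for the red balls: C(9,6) = 84.

84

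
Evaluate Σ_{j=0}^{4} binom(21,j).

1 + 21 + 210 + 1330 + 5985 = 7547.

7547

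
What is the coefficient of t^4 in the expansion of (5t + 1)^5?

The general term is C(5,j)·(5t)^j·(1)^(5-j); the t^4 term has j = 4.
C(5,4) = 5.
Coefficient = C(5,4) · 5^4 = 5 · 625 = 3125.

3125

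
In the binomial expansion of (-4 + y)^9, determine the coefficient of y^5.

32256

The general term is C(9,j)·(-4)^j·(y)^(9-j); the y^5 term has j = 4.
C(9,4) = 126.
Coefficient = C(9,4) · (-4)^4 = 126 · 256 = 32256.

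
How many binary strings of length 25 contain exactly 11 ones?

Choose the 11 positions: C(25,11) = 4457400.

4457400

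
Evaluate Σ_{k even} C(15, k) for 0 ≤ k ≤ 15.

16384

Half of (1+1)^15 + (1−1)^15 gives the even-index sum: 2^14 = 16384.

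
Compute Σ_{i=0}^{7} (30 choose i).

1 + 30 + 435 + 4060 + 27405 + 142506 + 593775 + 2035800 = 2804012.

2804012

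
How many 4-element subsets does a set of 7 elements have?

35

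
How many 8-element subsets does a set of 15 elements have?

6435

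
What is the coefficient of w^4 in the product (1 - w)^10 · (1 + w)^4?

Coefficient of w^4 = Σ_{j} C(10,j)·(-1)^j·C(4,4-j)·1^(4-j) for j from 0 to 4.
= 1 + (-40) + 270 + (-480) + 210 = -39.

-39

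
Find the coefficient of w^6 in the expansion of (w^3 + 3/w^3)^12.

General term: C(12,j)·(w^3)^j·(3/w^3)^(12-j), with w-exponent 3j − 3(12−j) = 6j − 36.
Set 6j − 36 = 6: j = 7.
C(12,7) = 792; 1^7 = 1; 3^5 = 243.
Coefficient = 792 · 1 · 243 = 192456.

192456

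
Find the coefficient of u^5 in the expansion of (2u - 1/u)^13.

General term: C(13,j)·(2u)^j·(-1/u)^(13-j), with u-exponent 1j − 1(13−j) = 2j − 13.
Set 2j − 13 = 5: j = 9.
C(13,9) = 715; 2^9 = 512; (-1)^4 = 1.
Coefficient = 715 · 512 · 1 = 366080.

366080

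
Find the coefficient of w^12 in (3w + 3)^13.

The general term is C(13,j)·(3w)^j·(3)^(13-j); the w^12 term has j = 12.
C(13,12) = 13.
Coefficient = C(13,12) · 3^12 · 3^1 = 13 · 531441 · 3 = 20726199.

20726199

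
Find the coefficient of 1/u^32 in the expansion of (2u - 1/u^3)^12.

-24

General term: C(12,j)·(2u)^j·(-1/u^3)^(12-j), with u-exponent 1j − 3(12−j) = 4j − 36.
Set 4j − 36 = -32: j = 1.
C(12,1) = 12; 2^1 = 2; (-1)^11 = -1.
Coefficient = 12 · 2 · (-1) = -24.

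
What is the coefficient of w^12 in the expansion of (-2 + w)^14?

364

The general term is C(14,j)·(-2)^j·(w)^(14-j); the w^12 term has j = 2.
C(14,2) = 91.
Coefficient = C(14,2) · (-2)^2 = 91 · 4 = 364.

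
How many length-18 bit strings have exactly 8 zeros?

Choose the 8 positions: C(18,8) = 43758.

43758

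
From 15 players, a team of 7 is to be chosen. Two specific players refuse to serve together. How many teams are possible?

All 7-subsets: C(15,7) = 6435. Those containing both fixed elements: C(13,5) = 1287.
6435 − 1287 = 5148.

5148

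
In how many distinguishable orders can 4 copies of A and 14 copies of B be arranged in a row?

3060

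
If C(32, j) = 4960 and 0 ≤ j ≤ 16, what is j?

3

C(32,j) increases on 0 ≤ j ≤ 16. C(32,2) = 496 and C(32,3) = 4960, so j = 3.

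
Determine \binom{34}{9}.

52451256

C(34,9) = (34·33·32·31·30·29·28·27·26) / 9! = 19033511777280 / 362880 = 52451256.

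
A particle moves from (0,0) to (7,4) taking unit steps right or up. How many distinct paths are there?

330

Each path is a sequence of 11 steps with 7 rights: C(11,7) = 330.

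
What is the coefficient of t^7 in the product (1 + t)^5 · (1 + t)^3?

8

(1 + t)^5(1 + t)^3 = (1 + t)^8, so the coefficient of t^7 is C(8,7)·1^7 = 8·1 = 8.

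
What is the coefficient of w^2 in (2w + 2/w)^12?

General term: C(12,j)·(2w)^j·(2/w)^(12-j), with w-exponent 1j − 1(12−j) = 2j − 12.
Set 2j − 12 = 2: j = 7.
C(12,7) = 792; 2^7 = 128; 2^5 = 32.
Coefficient = 792 · 128 · 32 = 3244032.

3244032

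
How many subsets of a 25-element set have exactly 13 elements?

Choose the 13 positions: C(25,13) = 5200300.

5200300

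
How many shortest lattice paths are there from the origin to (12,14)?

9657700

Each path is a sequence of 26 steps with 12 rights: C(26,12) = 9657700.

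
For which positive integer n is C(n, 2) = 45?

10

n(n−1)/2 = 45 ⇒ n(n−1) = 90. Since 10·9 = 90, n = 10.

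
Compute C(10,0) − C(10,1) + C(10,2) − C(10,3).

The partial alternating sum Σ_{k=0}^{3} (−1)^k C(10,k) = (−1)^3 C(9,3) = -84.

-84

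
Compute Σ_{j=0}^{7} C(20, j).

137980

1 + 20 + 190 + 1140 + 4845 + 15504 + 38760 + 77520 = 137980.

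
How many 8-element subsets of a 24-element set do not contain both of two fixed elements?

660858

All 8-subsets: C(24,8) = 735471. Those containing both fixed elements: C(22,6) = 74613.
735471 − 74613 = 660858.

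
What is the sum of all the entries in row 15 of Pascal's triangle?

Setting x = 1 in (1+x)^15 gives Σ C(15,i) = 2^15 = 32768.

32768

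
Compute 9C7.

C(9,7) = C(9,2) by symmetry.
C(9,2) = (9·8) / 2! = 72 / 2 = 36.

36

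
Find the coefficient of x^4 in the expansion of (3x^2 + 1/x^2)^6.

General term: C(6,j)·(3x^2)^j·(1/x^2)^(6-j), with x-exponent 2j − 2(6−j) = 4j − 12.
Set 4j − 12 = 4: j = 4.
C(6,4) = 15; 3^4 = 81; 1^2 = 1.
Coefficient = 15 · 81 · 1 = 1215.

1215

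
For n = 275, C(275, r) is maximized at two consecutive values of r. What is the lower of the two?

For odd n = 275, C(275,r) peaks at r = (n−1)/2 and (n+1)/2; the lower is 137.

137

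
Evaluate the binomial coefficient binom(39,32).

C(39,32) = C(39,7) by symmetry.
C(39,7) = (39·38·37·36·35·34·33) / 7! = 77519922480 / 5040 = 15380937.

15380937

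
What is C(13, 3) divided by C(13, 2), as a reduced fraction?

11/3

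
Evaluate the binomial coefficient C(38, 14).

9669554100

C(38,14) = (38·37·36·35·34·33·32·31·30·29·28·27·26·25) / 14! = 842975203103953920000 / 87178291200 = 9669554100.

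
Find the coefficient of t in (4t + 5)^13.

12695312500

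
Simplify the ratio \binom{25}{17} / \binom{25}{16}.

C(n,k+1)/C(n,k) = (n−k)/(k+1) = (25−16)/(16+1) = 9/17.

9/17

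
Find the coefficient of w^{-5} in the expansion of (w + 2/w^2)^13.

General term: C(13,j)·(w)^j·(2/w^2)^(13-j), with w-exponent 1j − 2(13−j) = 3j − 26.
Set 3j − 26 = -5: j = 7.
C(13,7) = 1716; 1^7 = 1; 2^6 = 64.
Coefficient = 1716 · 1 · 64 = 109824.

109824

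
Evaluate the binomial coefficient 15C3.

C(15,3) = (15·14·13) / 3! = 2730 / 6 = 455.

455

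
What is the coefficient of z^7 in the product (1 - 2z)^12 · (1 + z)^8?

Coefficient of z^7 = Σ_{j} C(12,j)·(-2)^j·C(8,7-j)·1^(7-j) for j from 0 to 7.
= 8 + (-672) + 14784 + (-123200) + 443520 + (-709632) + 473088 + (-101376) = -3480.

-3480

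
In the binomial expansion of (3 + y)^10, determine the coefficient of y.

196830

The general term is C(10,j)·(3)^j·(y)^(10-j); the y^1 term has j = 9.
C(10,9) = 10.
Coefficient = C(10,9) · 3^9 = 10 · 19683 = 196830.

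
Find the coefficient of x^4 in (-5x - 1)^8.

43750

The general term is C(8,j)·(-5x)^j·(-1)^(8-j); the x^4 term has j = 4.
C(8,4) = 70.
Coefficient = C(8,4) · (-5)^4 = 70 · 625 = 43750.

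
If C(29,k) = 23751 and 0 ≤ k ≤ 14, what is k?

C(29,k) increases on 0 ≤ k ≤ 14. C(29,3) = 3654 and C(29,4) = 23751, so k = 4.

4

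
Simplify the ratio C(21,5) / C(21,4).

17/5

C(n,k+1)/C(n,k) = (n−k)/(k+1) = (21−4)/(4+1) = 17/5.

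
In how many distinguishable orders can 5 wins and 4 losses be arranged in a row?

Choose positions for the wins: C(9,5) = 126.

126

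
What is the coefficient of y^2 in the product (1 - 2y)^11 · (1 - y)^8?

424

Coefficient of y^2 = Σ_{j} C(11,j)·(-2)^j·C(8,2-j)·(-1)^(2-j) for j from 0 to 2.
= 28 + 176 + 220 = 424.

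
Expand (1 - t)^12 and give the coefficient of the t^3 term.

The general term is C(12,j)·(1)^j·(-t)^(12-j); the t^3 term has j = 9.
C(12,9) = 220.
Coefficient = C(12,9) · (-1)^3 = 220 · (-1) = -220.

-220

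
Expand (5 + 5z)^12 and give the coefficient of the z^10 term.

16113281250

The general term is C(12,j)·(5)^j·(5z)^(12-j); the z^10 term has j = 2.
C(12,2) = 66.
Coefficient = C(12,2) · 5^2 · 5^10 = 66 · 25 · 9765625 = 16113281250.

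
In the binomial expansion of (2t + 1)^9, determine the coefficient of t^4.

The general term is C(9,j)·(2t)^j·(1)^(9-j); the t^4 term has j = 4.
C(9,4) = 126.
Coefficient = C(9,4) · 2^4 = 126 · 16 = 2016.

2016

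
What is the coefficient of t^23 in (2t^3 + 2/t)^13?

General term: C(13,j)·(2t^3)^j·(2/t)^(13-j), with t-exponent 3j − 1(13−j) = 4j − 13.
Set 4j − 13 = 23: j = 9.
C(13,9) = 715; 2^9 = 512; 2^4 = 16.
Coefficient = 715 · 512 · 16 = 5857280.

5857280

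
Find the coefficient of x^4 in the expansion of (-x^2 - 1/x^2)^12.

792

General term: C(12,j)·(-x^2)^j·(-1/x^2)^(12-j), with x-exponent 2j − 2(12−j) = 4j − 24.
Set 4j − 24 = 4: j = 7.
C(12,7) = 792; (-1)^7 = -1; (-1)^5 = -1.
Coefficient = 792 · (-1) · (-1) = 792.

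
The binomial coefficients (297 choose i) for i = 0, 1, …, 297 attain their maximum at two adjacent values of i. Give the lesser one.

For odd n = 297, C(297,i) peaks at i = (n−1)/2 and (n+1)/2; the lesser is 148.

148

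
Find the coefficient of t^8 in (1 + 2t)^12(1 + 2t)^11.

(1 + 2t)^12(1 + 2t)^11 = (1 + 2t)^23, so the coefficient of t^8 is C(23,8)·2^8 = 490314·256 = 125520384.

125520384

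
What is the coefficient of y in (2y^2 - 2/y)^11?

General term: C(11,j)·(2y^2)^j·(-2/y)^(11-j), with y-exponent 2j − 1(11−j) = 3j − 11.
Set 3j − 11 = 1: j = 4.
C(11,4) = 330; 2^4 = 16; (-2)^7 = -128.
Coefficient = 330 · 16 · (-128) = -675840.

-675840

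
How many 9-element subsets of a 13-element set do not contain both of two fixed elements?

All 9-subsets: C(13,9) = 715. Those containing both fixed elements: C(11,7) = 330.
715 − 330 = 385.

385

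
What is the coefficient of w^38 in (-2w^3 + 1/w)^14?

-114688

General term: C(14,j)·(-2w^3)^j·(1/w)^(14-j), with w-exponent 3j − 1(14−j) = 4j − 14.
Set 4j − 14 = 38: j = 13.
C(14,13) = 14; (-2)^13 = -8192; 1^1 = 1.
Coefficient = 14 · (-8192) · 1 = -114688.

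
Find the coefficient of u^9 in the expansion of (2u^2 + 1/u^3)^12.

General term: C(12,j)·(2u^2)^j·(1/u^3)^(12-j), with u-exponent 2j − 3(12−j) = 5j − 36.
Set 5j − 36 = 9: j = 9.
C(12,9) = 220; 2^9 = 512; 1^3 = 1.
Coefficient = 220 · 512 · 1 = 112640.

112640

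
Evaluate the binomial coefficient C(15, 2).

C(15,2) = (15·14) / 2! = 210 / 2 = 105.

105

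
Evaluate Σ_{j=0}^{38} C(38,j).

274877906944

Setting x = 1 in (1+x)^38 gives Σ C(38,j) = 2^38 = 274877906944.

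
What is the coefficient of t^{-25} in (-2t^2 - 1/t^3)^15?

General term: C(15,j)·(-2t^2)^j·(-1/t^3)^(15-j), with t-exponent 2j − 3(15−j) = 5j − 45.
Set 5j − 45 = -25: j = 4.
C(15,4) = 1365; (-2)^4 = 16; (-1)^11 = -1.
Coefficient = 1365 · 16 · (-1) = -21840.

-21840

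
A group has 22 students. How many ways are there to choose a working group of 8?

319770

This is C(22,8) = 319770.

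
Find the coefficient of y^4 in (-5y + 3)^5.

The general term is C(5,j)·(-5y)^j·(3)^(5-j); the y^4 term has j = 4.
C(5,4) = 5.
Coefficient = C(5,4) · (-5)^4 · 3^1 = 5 · 625 · 3 = 9375.

9375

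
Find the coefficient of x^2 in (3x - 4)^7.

The general term is C(7,j)·(3x)^j·(-4)^(7-j); the x^2 term has j = 2.
C(7,2) = 21.
Coefficient = C(7,2) · 3^2 · (-4)^5 = 21 · 9 · (-1024) = -193536.

-193536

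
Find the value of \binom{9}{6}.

84

C(9,6) = C(9,3) by symmetry.
C(9,3) = (9·8·7) / 3! = 504 / 6 = 84.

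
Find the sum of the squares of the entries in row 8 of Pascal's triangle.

Σ C(8,j)² is the coefficient of x^8 in (1+x)^8(1+x)^8 = (1+x)^16, i.e. C(16,8) = 12870.

12870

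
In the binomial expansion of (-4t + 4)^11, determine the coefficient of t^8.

692060160

The general term is C(11,j)·(-4t)^j·(4)^(11-j); the t^8 term has j = 8.
C(11,8) = 165.
Coefficient = C(11,8) · (-4)^8 · 4^3 = 165 · 65536 · 64 = 692060160.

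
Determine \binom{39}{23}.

C(39,23) = C(39,16) by symmetry.
C(39,16) = (39·38·37·36·35·34·33·32·31·30·29·28·27·26·25·24) / 16! = 789024790105300869120000 / 20922789888000 = 37711260990.

37711260990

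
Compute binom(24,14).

C(24,14) = C(24,10) by symmetry.
C(24,10) = (24·23·22·21·20·19·18·17·16·15) / 10! = 7117005772800 / 3628800 = 1961256.

1961256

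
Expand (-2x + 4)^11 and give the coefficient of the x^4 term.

86507520

The general term is C(11,j)·(-2x)^j·(4)^(11-j); the x^4 term has j = 4.
C(11,4) = 330.
Coefficient = C(11,4) · (-2)^4 · 4^7 = 330 · 16 · 16384 = 86507520.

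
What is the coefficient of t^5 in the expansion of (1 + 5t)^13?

4021875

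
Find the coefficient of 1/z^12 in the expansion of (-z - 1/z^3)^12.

924

General term: C(12,j)·(-z)^j·(-1/z^3)^(12-j), with z-exponent 1j − 3(12−j) = 4j − 36.
Set 4j − 36 = -12: j = 6.
C(12,6) = 924; (-1)^6 = 1; (-1)^6 = 1.
Coefficient = 924 · 1 · 1 = 924.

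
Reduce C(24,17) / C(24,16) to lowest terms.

C(n,k+1)/C(n,k) = (n−k)/(k+1) = (24−16)/(16+1) = 8/17.

8/17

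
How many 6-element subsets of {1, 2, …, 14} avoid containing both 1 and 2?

All 6-subsets: C(14,6) = 3003. Those containing both fixed elements: C(12,4) = 495.
3003 − 495 = 2508.

2508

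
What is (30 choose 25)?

C(30,25) = C(30,5) by symmetry.
C(30,5) = (30·29·28·27·26) / 5! = 17100720 / 120 = 142506.

142506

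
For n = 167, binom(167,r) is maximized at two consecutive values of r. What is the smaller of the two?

83

For odd n = 167, C(167,r) peaks at r = (n−1)/2 and (n+1)/2; the smaller is 83.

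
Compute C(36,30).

1947792

C(36,30) = C(36,6) by symmetry.
C(36,6) = (36·35·34·33·32·31) / 6! = 1402410240 / 720 = 1947792.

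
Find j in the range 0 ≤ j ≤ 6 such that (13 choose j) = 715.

4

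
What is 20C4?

4845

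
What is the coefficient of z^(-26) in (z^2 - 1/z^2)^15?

General term: C(15,j)·(z^2)^j·(-1/z^2)^(15-j), with z-exponent 2j − 2(15−j) = 4j − 30.
Set 4j − 30 = -26: j = 1.
C(15,1) = 15; 1^1 = 1; (-1)^14 = 1.
Coefficient = 15 · 1 · 1 = 15.

15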